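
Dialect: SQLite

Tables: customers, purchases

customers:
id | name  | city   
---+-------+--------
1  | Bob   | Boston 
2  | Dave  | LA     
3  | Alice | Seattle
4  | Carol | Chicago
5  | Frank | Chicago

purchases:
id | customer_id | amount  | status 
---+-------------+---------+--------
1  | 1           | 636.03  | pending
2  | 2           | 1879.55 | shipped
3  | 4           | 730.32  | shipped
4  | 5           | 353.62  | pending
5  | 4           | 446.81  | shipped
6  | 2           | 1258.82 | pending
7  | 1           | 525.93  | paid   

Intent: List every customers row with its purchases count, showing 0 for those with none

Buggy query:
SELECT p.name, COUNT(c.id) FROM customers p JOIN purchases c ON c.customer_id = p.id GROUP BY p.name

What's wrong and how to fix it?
Bug: INNER JOIN drops customers rows that have no matching purchases rows

Fix: Use LEFT JOIN so parents without children still appear (COUNT(c.id) gives 0)

Corrected query:
SELECT p.name, COUNT(c.id) FROM customers p LEFT JOIN purchases c ON c.customer_id = p.id GROUP BY p.name

Result:
name  | COUNT(c.id)
------+------------
Alice | 0          
Bob   | 2          
Carol | 2          
Dave  | 2          
Frank | 1          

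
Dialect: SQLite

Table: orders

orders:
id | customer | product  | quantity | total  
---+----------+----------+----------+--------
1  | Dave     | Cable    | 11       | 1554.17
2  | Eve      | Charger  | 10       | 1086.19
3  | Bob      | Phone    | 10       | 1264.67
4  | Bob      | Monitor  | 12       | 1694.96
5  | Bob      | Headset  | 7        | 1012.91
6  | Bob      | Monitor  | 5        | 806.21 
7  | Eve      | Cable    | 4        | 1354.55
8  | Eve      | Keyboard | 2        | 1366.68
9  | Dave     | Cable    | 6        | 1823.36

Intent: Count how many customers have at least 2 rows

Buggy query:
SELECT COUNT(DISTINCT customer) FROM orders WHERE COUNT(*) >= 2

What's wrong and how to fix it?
Bug: COUNT(*) cannot appear in WHERE; the per-group count doesn't exist yet

Fix: Use a subquery that GROUPs and filters with HAVING, then count its rows

Corrected query:
SELECT COUNT(*) FROM (SELECT customer FROM orders GROUP BY customer HAVING COUNT(*) >= 2)

Result:
COUNT(*)
--------
3       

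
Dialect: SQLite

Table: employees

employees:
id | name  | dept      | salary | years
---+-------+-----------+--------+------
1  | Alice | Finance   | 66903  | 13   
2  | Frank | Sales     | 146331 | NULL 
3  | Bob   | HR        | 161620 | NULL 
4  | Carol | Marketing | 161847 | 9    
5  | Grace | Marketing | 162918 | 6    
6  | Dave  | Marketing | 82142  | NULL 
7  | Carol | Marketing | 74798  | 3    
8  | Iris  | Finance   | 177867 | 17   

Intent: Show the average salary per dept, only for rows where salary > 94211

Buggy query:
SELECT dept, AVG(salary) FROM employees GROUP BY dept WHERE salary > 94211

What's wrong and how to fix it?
Bug: WHERE cannot follow GROUP BY

Fix: Move the WHERE clause before GROUP BY

Corrected query:
SELECT dept, AVG(salary) FROM employees WHERE salary > 94211 GROUP BY dept

Result:
dept      | AVG(salary)
----------+------------
Finance   | 177867     
HR        | 161620     
Marketing | 162382.5   
Sales     | 146331     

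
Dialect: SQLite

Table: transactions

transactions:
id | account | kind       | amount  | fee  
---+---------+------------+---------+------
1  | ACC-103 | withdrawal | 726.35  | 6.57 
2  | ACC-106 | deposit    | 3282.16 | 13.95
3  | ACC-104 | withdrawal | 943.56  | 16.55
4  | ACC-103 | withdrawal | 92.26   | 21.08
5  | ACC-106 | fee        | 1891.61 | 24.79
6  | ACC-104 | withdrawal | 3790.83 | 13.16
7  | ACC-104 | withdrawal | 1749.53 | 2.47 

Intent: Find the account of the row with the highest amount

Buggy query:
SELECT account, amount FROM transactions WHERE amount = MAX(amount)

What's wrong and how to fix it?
Bug: WHERE is evaluated per row; an aggregate over the whole table isn't defined there

Fix: Wrap MAX in a scalar subquery so WHERE compares against a single value

Corrected query:
SELECT account, amount FROM transactions WHERE amount = (SELECT MAX(amount) FROM transactions)

Result:
account | amount 
--------+--------
ACC-104 | 3790.83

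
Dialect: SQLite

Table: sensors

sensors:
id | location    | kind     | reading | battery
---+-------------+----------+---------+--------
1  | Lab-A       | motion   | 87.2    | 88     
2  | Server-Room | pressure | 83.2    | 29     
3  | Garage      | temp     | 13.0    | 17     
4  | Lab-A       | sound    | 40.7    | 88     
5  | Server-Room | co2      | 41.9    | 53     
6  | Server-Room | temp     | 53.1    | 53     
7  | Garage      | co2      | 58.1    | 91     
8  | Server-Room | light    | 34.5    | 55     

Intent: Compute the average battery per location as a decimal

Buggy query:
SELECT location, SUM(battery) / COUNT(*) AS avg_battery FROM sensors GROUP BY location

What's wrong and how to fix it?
Bug: SUM(battery) and COUNT(*) are both integers; the division truncates the fractional part

Fix: Cast one side to REAL so the division keeps the fractional part

Corrected query:
SELECT location, SUM(battery) * 1.0 / COUNT(*) AS avg_battery FROM sensors GROUP BY location

Result:
location    | avg_battery
------------+------------
Garage      | 54         
Lab-A       | 88         
Server-Room | 47.5       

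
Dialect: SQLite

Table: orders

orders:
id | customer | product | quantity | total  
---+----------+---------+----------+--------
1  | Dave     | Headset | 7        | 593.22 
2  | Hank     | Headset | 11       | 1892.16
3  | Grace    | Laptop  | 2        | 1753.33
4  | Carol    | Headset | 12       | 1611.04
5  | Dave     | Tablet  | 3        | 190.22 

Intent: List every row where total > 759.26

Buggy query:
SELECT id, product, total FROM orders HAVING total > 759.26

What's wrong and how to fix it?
Bug: HAVING filters the output of aggregation, but this query has no GROUP BY and no aggregate functions, so SQLite rejects it (HAVING clause on a non-aggregate query); the condition here is per row

Fix: Use WHERE for row-level filtering

Corrected query:
SELECT id, product, total FROM orders WHERE total > 759.26

Result:
id | product | total  
---+---------+--------
2  | Headset | 1892.16
3  | Laptop  | 1753.33
4  | Headset | 1611.04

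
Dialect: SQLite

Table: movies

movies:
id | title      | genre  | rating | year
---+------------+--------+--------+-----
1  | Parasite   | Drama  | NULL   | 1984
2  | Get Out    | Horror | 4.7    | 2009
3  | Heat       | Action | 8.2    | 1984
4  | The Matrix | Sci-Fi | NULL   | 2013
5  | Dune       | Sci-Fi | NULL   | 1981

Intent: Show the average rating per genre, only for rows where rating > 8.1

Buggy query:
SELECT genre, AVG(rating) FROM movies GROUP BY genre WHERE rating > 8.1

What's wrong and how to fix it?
Bug: WHERE cannot follow GROUP BY

Fix: Move the WHERE clause before GROUP BY

Corrected query:
SELECT genre, AVG(rating) FROM movies WHERE rating > 8.1 GROUP BY genre

Result:
genre  | AVG(rating)
-------+------------
Action | 8.2        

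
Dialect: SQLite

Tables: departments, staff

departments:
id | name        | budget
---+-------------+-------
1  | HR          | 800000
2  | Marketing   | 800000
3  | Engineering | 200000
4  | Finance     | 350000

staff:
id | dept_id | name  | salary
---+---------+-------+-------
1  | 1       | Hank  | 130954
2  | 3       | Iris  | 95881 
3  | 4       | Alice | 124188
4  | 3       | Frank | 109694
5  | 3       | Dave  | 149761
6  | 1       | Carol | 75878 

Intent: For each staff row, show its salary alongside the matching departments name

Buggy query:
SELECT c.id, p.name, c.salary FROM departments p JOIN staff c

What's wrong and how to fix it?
Bug: JOIN with no ON clause produces a cartesian product; every staff row pairs with every departments row

Fix: Specify the join condition linking the foreign key to the parent id

Corrected query:
SELECT c.id, p.name, c.salary FROM departments p JOIN staff c ON c.dept_id = p.id

Result:
id | name        | salary
---+-------------+-------
1  | HR          | 130954
2  | Engineering | 95881 
3  | Finance     | 124188
4  | Engineering | 109694
5  | Engineering | 149761
6  | HR          | 75878 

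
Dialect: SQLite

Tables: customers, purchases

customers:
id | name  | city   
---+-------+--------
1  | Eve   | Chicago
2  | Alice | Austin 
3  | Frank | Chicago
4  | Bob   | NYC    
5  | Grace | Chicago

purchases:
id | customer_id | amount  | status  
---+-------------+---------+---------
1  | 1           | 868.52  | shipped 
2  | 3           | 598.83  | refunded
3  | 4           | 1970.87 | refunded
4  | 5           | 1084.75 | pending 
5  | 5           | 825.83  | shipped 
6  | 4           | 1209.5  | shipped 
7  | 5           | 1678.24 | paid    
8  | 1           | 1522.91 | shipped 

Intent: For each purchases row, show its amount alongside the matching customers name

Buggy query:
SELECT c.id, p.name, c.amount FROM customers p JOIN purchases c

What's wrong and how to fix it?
Bug: JOIN with no ON clause produces a cartesian product; every purchases row pairs with every customers row

Fix: Add ON c.customer_id = p.id to the JOIN

Corrected query:
SELECT c.id, p.name, c.amount FROM customers p JOIN purchases c ON c.customer_id = p.id

Result:
id | name  | amount 
---+-------+--------
1  | Eve   | 868.52 
2  | Frank | 598.83 
3  | Bob   | 1970.87
4  | Grace | 1084.75
5  | Grace | 825.83 
6  | Bob   | 1209.5 
7  | Grace | 1678.24
8  | Eve   | 1522.91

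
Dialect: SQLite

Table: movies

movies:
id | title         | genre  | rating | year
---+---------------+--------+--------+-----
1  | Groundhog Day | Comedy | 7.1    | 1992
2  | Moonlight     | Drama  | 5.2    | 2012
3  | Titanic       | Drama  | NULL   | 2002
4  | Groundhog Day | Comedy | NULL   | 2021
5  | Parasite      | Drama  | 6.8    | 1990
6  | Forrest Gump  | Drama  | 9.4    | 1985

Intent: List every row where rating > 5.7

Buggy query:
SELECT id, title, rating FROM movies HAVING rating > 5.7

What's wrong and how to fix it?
Bug: This is a non-aggregate query (no GROUP BY, no aggregates), so in SQLite the HAVING clause is invalid here; a row-level condition belongs in WHERE

Fix: Replace HAVING with WHERE since the condition applies to individual rows

Corrected query:
SELECT id, title, rating FROM movies WHERE rating > 5.7

Result:
id | title         | rating
---+---------------+-------
1  | Groundhog Day | 7.1   
5  | Parasite      | 6.8   
6  | Forrest Gump  | 9.4   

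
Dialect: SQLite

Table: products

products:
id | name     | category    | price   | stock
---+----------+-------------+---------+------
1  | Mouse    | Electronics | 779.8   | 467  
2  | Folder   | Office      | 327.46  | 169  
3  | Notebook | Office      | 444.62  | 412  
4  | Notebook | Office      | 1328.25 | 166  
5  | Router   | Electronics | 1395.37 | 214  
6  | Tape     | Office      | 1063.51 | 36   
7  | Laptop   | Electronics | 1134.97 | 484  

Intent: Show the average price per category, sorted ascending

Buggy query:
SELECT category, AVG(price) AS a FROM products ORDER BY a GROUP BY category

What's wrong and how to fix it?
Bug: GROUP BY must precede ORDER BY

Fix: Reorder: SELECT … FROM … GROUP BY … ORDER BY …

Corrected query:
SELECT category, AVG(price) AS a FROM products GROUP BY category ORDER BY a

Result:
category    | a      
------------+--------
Office      | 790.96 
Electronics | 1103.38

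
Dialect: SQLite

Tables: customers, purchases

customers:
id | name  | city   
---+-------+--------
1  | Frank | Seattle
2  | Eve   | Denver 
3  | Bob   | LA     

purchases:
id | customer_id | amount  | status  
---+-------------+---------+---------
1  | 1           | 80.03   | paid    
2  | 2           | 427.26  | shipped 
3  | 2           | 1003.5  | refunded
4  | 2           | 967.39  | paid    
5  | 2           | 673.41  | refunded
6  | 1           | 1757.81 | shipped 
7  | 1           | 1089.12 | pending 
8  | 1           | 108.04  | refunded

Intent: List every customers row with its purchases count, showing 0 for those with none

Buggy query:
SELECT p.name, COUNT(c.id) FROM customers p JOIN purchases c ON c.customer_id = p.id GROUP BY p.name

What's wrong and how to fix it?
Bug: An inner join excludes parents with zero children

Fix: Switch to LEFT JOIN to retain unmatched parent rows

Corrected query:
SELECT p.name, COUNT(c.id) FROM customers p LEFT JOIN purchases c ON c.customer_id = p.id GROUP BY p.name

Result:
name  | COUNT(c.id)
------+------------
Bob   | 0          
Eve   | 4          
Frank | 4          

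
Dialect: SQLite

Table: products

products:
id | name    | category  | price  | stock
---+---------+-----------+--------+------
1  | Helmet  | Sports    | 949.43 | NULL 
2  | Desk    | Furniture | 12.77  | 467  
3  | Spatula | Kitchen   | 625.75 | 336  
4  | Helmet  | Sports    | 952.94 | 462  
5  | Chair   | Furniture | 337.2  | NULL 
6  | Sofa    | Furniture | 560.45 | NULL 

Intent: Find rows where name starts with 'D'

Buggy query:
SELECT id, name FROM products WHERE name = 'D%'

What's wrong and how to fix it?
Bug: '=' compares the literal string including the % character; pattern matching needs LIKE

Fix: Use LIKE for wildcard pattern matching

Corrected query:
SELECT id, name FROM products WHERE name LIKE 'D%'

Result:
id | name
---+-----
2  | Desk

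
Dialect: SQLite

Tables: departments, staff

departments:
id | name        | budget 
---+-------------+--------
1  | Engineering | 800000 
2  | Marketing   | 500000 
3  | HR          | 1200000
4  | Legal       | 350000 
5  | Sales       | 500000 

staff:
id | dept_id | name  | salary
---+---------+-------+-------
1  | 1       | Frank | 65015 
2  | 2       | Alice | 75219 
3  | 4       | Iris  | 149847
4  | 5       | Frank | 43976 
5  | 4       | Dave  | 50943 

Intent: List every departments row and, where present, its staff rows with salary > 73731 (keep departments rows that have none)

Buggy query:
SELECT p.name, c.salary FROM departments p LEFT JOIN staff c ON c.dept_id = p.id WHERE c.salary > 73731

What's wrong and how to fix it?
Bug: A WHERE condition on the right-hand table after LEFT JOIN drops unmatched parents

Fix: Put 'c.salary > 73731' in the JOIN's ON clause instead of WHERE

Corrected query:
SELECT p.name, c.salary FROM departments p LEFT JOIN staff c ON c.dept_id = p.id AND c.salary > 73731

Result:
name        | salary
------------+-------
Engineering | NULL  
Marketing   | 75219 
HR          | NULL  
Legal       | 149847
Sales       | NULL  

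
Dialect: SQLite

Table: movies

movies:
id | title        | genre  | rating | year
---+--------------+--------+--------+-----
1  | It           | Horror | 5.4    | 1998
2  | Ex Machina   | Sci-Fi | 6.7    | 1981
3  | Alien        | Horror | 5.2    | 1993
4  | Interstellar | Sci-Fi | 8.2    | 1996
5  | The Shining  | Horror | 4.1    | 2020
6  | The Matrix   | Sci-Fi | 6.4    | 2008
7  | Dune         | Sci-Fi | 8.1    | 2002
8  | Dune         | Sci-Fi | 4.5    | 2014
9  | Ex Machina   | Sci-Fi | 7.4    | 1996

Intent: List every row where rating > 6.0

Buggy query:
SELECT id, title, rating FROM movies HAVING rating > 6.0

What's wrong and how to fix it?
Bug: HAVING filters the output of aggregation, but this query has no GROUP BY and no aggregate functions, so SQLite rejects it (HAVING clause on a non-aggregate query); the condition here is per row

Fix: Use WHERE for row-level filtering

Corrected query:
SELECT id, title, rating FROM movies WHERE rating > 6.0

Result:
id | title        | rating
---+--------------+-------
2  | Ex Machina   | 6.7   
4  | Interstellar | 8.2   
6  | The Matrix   | 6.4   
7  | Dune         | 8.1   
9  | Ex Machina   | 7.4   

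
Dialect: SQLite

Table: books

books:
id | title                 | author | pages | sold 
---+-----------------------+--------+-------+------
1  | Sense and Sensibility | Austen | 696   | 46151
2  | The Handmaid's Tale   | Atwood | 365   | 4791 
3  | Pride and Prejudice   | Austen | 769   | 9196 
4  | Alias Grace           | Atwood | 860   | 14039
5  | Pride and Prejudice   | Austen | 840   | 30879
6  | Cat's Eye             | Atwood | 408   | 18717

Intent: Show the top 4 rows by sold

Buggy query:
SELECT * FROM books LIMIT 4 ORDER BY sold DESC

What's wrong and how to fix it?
Bug: LIMIT must come after ORDER BY

Fix: Swap the clauses: ORDER BY first, then LIMIT

Corrected query:
SELECT * FROM books ORDER BY sold DESC LIMIT 4

Result:
id | title                 | author | pages | sold 
---+-----------------------+--------+-------+------
1  | Sense and Sensibility | Austen | 696   | 46151
5  | Pride and Prejudice   | Austen | 840   | 30879
6  | Cat's Eye             | Atwood | 408   | 18717
4  | Alias Grace           | Atwood | 860   | 14039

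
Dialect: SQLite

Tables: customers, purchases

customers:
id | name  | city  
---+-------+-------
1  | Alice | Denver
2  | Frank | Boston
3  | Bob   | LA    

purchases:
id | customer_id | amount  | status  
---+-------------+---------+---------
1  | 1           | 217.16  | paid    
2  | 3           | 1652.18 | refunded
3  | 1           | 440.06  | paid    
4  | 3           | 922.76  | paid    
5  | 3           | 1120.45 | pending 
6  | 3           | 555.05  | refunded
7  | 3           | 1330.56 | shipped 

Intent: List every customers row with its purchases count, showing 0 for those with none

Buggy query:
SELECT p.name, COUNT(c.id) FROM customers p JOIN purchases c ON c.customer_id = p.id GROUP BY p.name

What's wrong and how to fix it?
Bug: An inner join excludes parents with zero children

Fix: Switch to LEFT JOIN to retain unmatched parent rows

Corrected query:
SELECT p.name, COUNT(c.id) FROM customers p LEFT JOIN purchases c ON c.customer_id = p.id GROUP BY p.name

Result:
name  | COUNT(c.id)
------+------------
Alice | 2          
Bob   | 5          
Frank | 0          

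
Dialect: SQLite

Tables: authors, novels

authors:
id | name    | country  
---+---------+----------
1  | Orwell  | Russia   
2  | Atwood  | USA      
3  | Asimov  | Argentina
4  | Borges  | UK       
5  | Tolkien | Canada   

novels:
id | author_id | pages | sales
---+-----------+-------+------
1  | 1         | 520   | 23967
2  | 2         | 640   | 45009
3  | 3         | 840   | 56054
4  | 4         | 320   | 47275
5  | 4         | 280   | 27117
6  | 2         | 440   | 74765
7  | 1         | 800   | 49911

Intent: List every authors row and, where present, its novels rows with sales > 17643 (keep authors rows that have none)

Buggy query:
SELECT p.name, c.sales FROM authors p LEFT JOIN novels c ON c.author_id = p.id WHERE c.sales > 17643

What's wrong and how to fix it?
Bug: A WHERE condition on the right-hand table after LEFT JOIN drops unmatched parents

Fix: Put 'c.sales > 17643' in the JOIN's ON clause instead of WHERE

Corrected query:
SELECT p.name, c.sales FROM authors p LEFT JOIN novels c ON c.author_id = p.id AND c.sales > 17643

Result:
name    | sales
--------+------
Orwell  | 23967
Orwell  | 49911
Atwood  | 45009
Atwood  | 74765
Asimov  | 56054
Borges  | 27117
Borges  | 47275
Tolkien | NULL 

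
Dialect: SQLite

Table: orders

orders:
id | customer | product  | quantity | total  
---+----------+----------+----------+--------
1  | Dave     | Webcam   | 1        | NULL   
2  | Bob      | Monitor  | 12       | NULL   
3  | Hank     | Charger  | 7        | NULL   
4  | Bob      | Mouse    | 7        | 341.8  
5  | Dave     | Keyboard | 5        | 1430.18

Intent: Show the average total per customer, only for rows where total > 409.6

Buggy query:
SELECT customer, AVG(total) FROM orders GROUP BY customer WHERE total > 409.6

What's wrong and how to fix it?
Bug: WHERE cannot follow GROUP BY

Fix: Move the WHERE clause before GROUP BY

Corrected query:
SELECT customer, AVG(total) FROM orders WHERE total > 409.6 GROUP BY customer

Result:
customer | AVG(total)
---------+-----------
Dave     | 1430.18   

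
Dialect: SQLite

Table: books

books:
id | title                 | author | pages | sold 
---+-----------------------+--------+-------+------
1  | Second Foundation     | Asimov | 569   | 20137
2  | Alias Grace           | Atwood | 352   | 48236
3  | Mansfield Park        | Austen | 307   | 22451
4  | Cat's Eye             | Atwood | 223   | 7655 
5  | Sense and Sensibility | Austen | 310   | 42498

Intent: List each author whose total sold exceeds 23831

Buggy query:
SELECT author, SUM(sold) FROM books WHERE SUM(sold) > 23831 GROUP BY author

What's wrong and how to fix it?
Bug: WHERE runs before GROUP BY, so aggregates aren't available there

Fix: Move the aggregate condition to a HAVING clause

Corrected query:
SELECT author, SUM(sold) FROM books GROUP BY author HAVING SUM(sold) > 23831

Result:
author | SUM(sold)
-------+----------
Atwood | 55891    
Austen | 64949    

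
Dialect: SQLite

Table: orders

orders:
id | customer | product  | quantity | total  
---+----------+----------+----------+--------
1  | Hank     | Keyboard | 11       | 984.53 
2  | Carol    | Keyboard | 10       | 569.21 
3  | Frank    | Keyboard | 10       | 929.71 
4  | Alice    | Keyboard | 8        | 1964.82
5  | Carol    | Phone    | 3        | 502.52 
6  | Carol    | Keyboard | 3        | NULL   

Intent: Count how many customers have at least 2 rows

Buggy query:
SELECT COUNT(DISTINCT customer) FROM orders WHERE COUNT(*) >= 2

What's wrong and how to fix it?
Bug: COUNT(*) cannot appear in WHERE; the per-group count doesn't exist yet

Fix: Group first with HAVING COUNT(*) >= 2, then COUNT the resulting groups

Corrected query:
SELECT COUNT(*) FROM (SELECT customer FROM orders GROUP BY customer HAVING COUNT(*) >= 2)

Result:
COUNT(*)
--------
1       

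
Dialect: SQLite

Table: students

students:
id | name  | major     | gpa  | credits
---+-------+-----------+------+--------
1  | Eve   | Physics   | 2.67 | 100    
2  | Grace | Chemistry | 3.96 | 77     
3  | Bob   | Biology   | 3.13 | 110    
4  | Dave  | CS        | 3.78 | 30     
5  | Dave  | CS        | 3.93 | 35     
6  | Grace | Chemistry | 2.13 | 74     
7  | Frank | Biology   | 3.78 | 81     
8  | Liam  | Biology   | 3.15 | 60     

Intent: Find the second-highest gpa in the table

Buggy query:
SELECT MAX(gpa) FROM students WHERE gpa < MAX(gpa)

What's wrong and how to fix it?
Bug: The inner MAX is an aggregate inside WHERE, which is not allowed

Fix: Put the inner MAX in a scalar subquery

Corrected query:
SELECT MAX(gpa) FROM students WHERE gpa < (SELECT MAX(gpa) FROM students)

Result:
MAX(gpa)
--------
3.93    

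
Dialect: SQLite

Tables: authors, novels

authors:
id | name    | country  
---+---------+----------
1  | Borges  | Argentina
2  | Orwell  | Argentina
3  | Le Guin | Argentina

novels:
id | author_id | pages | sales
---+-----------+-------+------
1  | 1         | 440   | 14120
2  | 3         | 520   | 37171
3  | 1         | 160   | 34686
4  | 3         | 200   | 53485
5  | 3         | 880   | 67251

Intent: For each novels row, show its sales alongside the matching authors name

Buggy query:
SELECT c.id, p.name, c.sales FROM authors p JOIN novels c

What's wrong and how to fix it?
Bug: Missing join condition: each novels row is matched to all authors rows instead of just its own

Fix: Add ON c.author_id = p.id to the JOIN

Corrected query:
SELECT c.id, p.name, c.sales FROM authors p JOIN novels c ON c.author_id = p.id

Result:
id | name    | sales
---+---------+------
1  | Borges  | 14120
2  | Le Guin | 37171
3  | Borges  | 34686
4  | Le Guin | 53485
5  | Le Guin | 67251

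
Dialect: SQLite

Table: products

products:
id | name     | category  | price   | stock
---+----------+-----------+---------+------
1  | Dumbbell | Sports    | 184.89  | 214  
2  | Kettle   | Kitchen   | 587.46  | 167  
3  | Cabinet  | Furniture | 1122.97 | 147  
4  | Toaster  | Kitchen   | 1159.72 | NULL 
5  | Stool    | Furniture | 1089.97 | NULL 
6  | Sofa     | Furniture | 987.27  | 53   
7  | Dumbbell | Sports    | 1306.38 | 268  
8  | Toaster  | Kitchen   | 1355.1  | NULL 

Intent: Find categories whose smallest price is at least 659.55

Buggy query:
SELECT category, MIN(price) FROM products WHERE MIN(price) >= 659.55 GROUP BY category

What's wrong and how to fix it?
Bug: Aggregates like MIN are computed per group after WHERE runs

Fix: Use HAVING for the per-group MIN condition

Corrected query:
SELECT category, MIN(price) FROM products GROUP BY category HAVING MIN(price) >= 659.55

Result:
category  | MIN(price)
----------+-----------
Furniture | 987.27    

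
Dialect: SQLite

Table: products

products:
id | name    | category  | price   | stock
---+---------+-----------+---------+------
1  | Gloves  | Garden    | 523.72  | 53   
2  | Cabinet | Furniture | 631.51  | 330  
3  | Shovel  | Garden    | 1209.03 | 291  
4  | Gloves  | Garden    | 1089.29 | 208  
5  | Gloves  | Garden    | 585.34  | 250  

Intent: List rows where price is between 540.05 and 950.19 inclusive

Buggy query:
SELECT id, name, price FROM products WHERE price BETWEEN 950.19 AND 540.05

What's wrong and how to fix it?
Bug: BETWEEN expects the lower bound first; with 950.19 AND 540.05 the range is empty

Fix: Write BETWEEN 540.05 AND 950.19

Corrected query:
SELECT id, name, price FROM products WHERE price BETWEEN 540.05 AND 950.19

Result:
id | name    | price 
---+---------+-------
2  | Cabinet | 631.51
5  | Gloves  | 585.34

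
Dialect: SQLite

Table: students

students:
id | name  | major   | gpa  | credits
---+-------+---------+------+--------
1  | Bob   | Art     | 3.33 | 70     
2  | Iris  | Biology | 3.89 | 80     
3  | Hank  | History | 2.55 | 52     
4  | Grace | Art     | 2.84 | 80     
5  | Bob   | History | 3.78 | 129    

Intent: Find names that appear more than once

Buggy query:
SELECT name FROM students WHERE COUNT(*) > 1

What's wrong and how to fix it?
Bug: WHERE can't reference COUNT(*); aggregates are computed after WHERE

Fix: GROUP BY name, then filter groups with HAVING COUNT(*) > 1

Corrected query:
SELECT name FROM students GROUP BY name HAVING COUNT(*) > 1

Result:
name
----
Bob 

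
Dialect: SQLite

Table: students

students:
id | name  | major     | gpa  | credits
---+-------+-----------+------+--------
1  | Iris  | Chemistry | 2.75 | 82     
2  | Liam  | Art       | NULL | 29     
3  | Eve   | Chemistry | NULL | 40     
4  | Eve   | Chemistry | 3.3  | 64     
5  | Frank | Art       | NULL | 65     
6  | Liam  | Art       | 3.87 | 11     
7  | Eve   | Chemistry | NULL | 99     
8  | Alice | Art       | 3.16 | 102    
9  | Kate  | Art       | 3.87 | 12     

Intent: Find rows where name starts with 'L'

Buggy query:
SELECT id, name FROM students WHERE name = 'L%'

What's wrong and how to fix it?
Bug: Wildcards only work with LIKE; '=' treats '%' as a literal character

Fix: Replace '=' with LIKE so 'L%' is treated as a pattern

Corrected query:
SELECT id, name FROM students WHERE name LIKE 'L%'

Result:
id | name
---+-----
2  | Liam
6  | Liam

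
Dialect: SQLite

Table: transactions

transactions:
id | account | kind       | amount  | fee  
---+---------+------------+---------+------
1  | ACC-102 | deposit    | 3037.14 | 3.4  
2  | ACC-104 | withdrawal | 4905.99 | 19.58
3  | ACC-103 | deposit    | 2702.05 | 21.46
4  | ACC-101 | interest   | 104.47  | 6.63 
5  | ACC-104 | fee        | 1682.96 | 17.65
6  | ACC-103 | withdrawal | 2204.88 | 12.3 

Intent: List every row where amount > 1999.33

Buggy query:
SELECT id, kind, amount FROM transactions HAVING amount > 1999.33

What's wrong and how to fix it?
Bug: HAVING filters the output of aggregation, but this query has no GROUP BY and no aggregate functions, so SQLite rejects it (HAVING clause on a non-aggregate query); the condition here is per row

Fix: Replace HAVING with WHERE since the condition applies to individual rows

Corrected query:
SELECT id, kind, amount FROM transactions WHERE amount > 1999.33

Result:
id | kind       | amount 
---+------------+--------
1  | deposit    | 3037.14
2  | withdrawal | 4905.99
3  | deposit    | 2702.05
6  | withdrawal | 2204.88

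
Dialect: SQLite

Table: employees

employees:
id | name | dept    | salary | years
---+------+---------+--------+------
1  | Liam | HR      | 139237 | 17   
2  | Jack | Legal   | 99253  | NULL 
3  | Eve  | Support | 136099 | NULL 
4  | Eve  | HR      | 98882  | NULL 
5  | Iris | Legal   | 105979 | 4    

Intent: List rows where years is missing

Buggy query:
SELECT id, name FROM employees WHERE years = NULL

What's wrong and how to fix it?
Bug: Comparing to NULL with '=' never matches; NULL = NULL is unknown, not true

Fix: Replace '= NULL' with 'IS NULL'

Corrected query:
SELECT id, name FROM employees WHERE years IS NULL

Result:
id | name
---+-----
2  | Jack
3  | Eve 
4  | Eve 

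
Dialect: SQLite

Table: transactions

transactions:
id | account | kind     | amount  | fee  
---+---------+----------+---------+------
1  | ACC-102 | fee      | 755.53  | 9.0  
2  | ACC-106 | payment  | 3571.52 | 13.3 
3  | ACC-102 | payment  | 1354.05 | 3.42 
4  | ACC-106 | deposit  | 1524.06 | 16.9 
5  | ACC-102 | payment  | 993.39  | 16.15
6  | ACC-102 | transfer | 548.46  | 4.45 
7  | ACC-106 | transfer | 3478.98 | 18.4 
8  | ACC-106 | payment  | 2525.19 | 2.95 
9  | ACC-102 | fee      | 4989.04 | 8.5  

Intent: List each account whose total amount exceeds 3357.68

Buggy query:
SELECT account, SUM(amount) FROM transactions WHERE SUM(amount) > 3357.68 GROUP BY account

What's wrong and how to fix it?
Bug: SUM(amount) is an aggregate, but WHERE filters rows before aggregation

Fix: Move the aggregate condition to a HAVING clause

Corrected query:
SELECT account, SUM(amount) FROM transactions GROUP BY account HAVING SUM(amount) > 3357.68

Result:
account | SUM(amount)
--------+------------
ACC-102 | 8640.47    
ACC-106 | 11099.75   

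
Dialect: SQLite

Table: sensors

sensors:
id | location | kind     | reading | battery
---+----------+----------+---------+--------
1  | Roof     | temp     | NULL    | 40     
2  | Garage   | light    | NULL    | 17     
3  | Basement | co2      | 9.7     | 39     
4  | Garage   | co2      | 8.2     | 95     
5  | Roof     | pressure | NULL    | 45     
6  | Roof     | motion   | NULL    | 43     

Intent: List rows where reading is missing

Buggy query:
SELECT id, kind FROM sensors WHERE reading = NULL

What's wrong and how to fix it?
Bug: Comparing to NULL with '=' never matches; NULL = NULL is unknown, not true

Fix: Use IS NULL to test for NULL

Corrected query:
SELECT id, kind FROM sensors WHERE reading IS NULL

Result:
id | kind    
---+---------
1  | temp    
2  | light   
5  | pressure
6  | motion  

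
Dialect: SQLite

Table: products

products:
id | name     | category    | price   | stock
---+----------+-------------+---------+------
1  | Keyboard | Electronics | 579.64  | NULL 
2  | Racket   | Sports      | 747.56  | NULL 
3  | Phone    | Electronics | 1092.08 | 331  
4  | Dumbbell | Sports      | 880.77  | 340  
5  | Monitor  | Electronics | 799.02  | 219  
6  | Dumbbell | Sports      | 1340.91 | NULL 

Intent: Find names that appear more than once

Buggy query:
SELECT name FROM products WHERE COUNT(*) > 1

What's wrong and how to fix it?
Bug: WHERE can't reference COUNT(*); aggregates are computed after WHERE

Fix: Group first, then use HAVING for the count condition

Corrected query:
SELECT name FROM products GROUP BY name HAVING COUNT(*) > 1

Result:
name    
--------
Dumbbell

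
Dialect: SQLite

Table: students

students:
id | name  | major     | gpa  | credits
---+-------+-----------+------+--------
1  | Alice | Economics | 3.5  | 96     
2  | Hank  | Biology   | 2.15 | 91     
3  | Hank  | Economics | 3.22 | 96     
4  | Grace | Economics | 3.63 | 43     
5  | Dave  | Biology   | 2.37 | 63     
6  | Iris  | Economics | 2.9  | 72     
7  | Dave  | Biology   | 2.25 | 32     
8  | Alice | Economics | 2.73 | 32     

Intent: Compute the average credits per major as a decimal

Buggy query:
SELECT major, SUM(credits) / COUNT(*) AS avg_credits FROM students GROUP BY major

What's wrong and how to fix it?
Bug: Both operands are integers, so '/' performs integer division and truncates

Fix: Cast one side to REAL so the division keeps the fractional part

Corrected query:
SELECT major, SUM(credits) * 1.0 / COUNT(*) AS avg_credits FROM students GROUP BY major

Result:
major     | avg_credits
----------+------------
Biology   | 62         
Economics | 67.8       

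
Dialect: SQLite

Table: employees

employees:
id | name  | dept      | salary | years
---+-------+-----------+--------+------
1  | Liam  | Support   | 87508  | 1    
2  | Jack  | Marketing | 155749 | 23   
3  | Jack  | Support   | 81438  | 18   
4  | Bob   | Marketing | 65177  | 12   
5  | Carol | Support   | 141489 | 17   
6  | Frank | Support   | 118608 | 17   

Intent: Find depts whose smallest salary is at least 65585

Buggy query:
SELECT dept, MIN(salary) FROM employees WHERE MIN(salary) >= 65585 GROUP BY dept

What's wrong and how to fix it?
Bug: Aggregates like MIN are computed per group after WHERE runs

Fix: Replace WHERE with HAVING after the GROUP BY

Corrected query:
SELECT dept, MIN(salary) FROM employees GROUP BY dept HAVING MIN(salary) >= 65585

Result:
dept    | MIN(salary)
--------+------------
Support | 81438      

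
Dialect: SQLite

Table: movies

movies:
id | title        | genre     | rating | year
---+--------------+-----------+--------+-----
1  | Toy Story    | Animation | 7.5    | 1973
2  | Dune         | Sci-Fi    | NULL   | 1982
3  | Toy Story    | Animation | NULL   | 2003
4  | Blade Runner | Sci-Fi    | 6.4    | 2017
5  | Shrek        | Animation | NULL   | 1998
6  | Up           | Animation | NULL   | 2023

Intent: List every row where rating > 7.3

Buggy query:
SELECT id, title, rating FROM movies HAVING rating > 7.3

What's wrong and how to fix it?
Bug: HAVING filters the output of aggregation, but this query has no GROUP BY and no aggregate functions, so SQLite rejects it (HAVING clause on a non-aggregate query); the condition here is per row

Fix: Use WHERE for row-level filtering

Corrected query:
SELECT id, title, rating FROM movies WHERE rating > 7.3

Result:
id | title     | rating
---+-----------+-------
1  | Toy Story | 7.5   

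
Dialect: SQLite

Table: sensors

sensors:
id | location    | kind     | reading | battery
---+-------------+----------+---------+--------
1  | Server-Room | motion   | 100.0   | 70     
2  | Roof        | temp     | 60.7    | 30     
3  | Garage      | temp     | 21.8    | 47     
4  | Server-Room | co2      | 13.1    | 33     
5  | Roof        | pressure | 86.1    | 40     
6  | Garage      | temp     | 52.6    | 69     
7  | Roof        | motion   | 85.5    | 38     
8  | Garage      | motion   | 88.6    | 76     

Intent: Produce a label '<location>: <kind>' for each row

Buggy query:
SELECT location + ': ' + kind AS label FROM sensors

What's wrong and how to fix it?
Bug: SQLite uses || for string concatenation; + coerces text to numbers (yielding 0)

Fix: Use the || operator for string concatenation

Corrected query:
SELECT location || ': ' || kind AS label FROM sensors

Result:
label              
-------------------
Server-Room: motion
Roof: temp         
Garage: temp       
Server-Room: co2   
Roof: pressure     
Garage: temp       
Roof: motion       
Garage: motion     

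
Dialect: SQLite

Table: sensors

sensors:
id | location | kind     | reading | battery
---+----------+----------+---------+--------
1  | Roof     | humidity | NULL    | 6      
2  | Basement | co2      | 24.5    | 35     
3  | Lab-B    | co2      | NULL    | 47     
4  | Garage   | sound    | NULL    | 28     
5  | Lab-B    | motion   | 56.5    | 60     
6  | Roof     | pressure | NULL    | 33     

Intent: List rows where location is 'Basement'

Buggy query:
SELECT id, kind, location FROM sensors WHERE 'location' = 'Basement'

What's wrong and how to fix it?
Bug: Single quotes denote string literals in SQL; the column name is being compared as a constant string

Fix: Remove the quotes around the column name (or use double quotes for an identifier)

Corrected query:
SELECT id, kind, location FROM sensors WHERE location = 'Basement'

Result:
id | kind | location
---+------+---------
2  | co2  | Basement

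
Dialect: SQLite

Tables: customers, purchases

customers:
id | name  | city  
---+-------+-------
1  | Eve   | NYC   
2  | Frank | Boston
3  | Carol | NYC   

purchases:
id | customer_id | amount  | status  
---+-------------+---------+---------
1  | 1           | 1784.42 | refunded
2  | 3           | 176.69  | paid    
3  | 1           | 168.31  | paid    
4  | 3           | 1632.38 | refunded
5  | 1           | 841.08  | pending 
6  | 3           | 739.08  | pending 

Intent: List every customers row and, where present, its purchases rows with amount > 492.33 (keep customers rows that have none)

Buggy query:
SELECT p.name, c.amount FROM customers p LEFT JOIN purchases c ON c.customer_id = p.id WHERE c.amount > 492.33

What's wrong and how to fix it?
Bug: A WHERE condition on the right-hand table after LEFT JOIN drops unmatched parents

Fix: Move the right-table condition into the ON clause so unmatched parents are kept

Corrected query:
SELECT p.name, c.amount FROM customers p LEFT JOIN purchases c ON c.customer_id = p.id AND c.amount > 492.33

Result:
name  | amount 
------+--------
Eve   | 841.08 
Eve   | 1784.42
Frank | NULL   
Carol | 739.08 
Carol | 1632.38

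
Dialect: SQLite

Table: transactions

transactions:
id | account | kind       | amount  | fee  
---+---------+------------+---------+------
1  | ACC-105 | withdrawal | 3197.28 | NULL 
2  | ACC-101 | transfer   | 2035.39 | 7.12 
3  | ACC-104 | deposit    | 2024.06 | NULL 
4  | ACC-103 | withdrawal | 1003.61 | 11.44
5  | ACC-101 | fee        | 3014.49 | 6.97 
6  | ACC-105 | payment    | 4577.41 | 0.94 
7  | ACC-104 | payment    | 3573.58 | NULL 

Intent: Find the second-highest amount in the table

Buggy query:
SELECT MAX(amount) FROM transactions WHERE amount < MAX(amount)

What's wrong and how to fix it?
Bug: The inner MAX is an aggregate inside WHERE, which is not allowed

Fix: Put the inner MAX in a scalar subquery

Corrected query:
SELECT MAX(amount) FROM transactions WHERE amount < (SELECT MAX(amount) FROM transactions)

Result:
MAX(amount)
-----------
3573.58    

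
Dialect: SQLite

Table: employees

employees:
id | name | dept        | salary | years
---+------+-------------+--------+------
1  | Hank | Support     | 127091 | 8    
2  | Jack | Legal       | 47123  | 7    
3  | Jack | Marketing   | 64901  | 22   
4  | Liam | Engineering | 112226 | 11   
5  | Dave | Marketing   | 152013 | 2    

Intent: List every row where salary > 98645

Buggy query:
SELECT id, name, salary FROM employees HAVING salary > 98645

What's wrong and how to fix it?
Bug: HAVING filters the output of aggregation, but this query has no GROUP BY and no aggregate functions, so SQLite rejects it (HAVING clause on a non-aggregate query); the condition here is per row

Fix: Use WHERE for row-level filtering

Corrected query:
SELECT id, name, salary FROM employees WHERE salary > 98645

Result:
id | name | salary
---+------+-------
1  | Hank | 127091
4  | Liam | 112226
5  | Dave | 152013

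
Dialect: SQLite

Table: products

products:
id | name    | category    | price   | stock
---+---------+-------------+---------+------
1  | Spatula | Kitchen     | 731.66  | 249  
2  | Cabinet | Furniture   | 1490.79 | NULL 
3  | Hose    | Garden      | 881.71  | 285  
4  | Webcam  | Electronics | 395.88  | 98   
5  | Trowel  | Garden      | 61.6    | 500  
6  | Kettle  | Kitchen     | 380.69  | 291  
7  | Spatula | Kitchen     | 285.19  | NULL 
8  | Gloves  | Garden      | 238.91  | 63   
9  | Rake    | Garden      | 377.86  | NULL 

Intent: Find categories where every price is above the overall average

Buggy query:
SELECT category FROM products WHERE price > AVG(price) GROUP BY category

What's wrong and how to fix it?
Bug: WHERE evaluates per row before aggregation, so AVG() is unavailable

Fix: Compute the overall average in a scalar subquery and compare each group's MIN against it in HAVING

Corrected query:
SELECT category FROM products GROUP BY category HAVING MIN(price) > (SELECT AVG(price) FROM products)

Result:
category 
---------
Furniture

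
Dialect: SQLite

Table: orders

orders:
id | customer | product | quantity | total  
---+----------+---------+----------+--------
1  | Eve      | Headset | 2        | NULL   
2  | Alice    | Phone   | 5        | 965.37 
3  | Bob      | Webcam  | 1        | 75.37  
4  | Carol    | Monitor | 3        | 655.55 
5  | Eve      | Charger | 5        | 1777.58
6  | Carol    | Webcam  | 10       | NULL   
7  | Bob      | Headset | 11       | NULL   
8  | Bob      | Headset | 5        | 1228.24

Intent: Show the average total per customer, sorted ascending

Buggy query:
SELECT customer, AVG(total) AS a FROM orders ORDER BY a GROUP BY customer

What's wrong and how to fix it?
Bug: GROUP BY must precede ORDER BY

Fix: Move ORDER BY to the end, after GROUP BY

Corrected query:
SELECT customer, AVG(total) AS a FROM orders GROUP BY customer ORDER BY a

Result:
customer | a      
---------+--------
Bob      | 651.805
Carol    | 655.55 
Alice    | 965.37 
Eve      | 1777.58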